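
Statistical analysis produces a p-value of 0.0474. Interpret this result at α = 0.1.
Since p = 0.0474 < α = 0.1, reject H₀.
There is sufficient evidence to reject the null hypothesis; the result is statistically significant at the 0.1 level.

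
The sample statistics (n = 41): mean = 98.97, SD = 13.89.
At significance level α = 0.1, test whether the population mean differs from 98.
One-sample t-test:
H₀: μ = 98
H₁: μ ≠ 98
df = n - 1 = 40
t = (x̄ - μ₀) / (s/√n) = (98.97 - 98) / (13.89/√41) = 0.447
p-value = 0.6572

Since p-value > α = 0.1, we fail to reject H₀.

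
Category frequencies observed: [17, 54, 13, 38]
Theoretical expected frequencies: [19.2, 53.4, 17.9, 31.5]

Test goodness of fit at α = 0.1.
Chi-square goodness of fit test:
H₀: observed counts match expected distribution
H₁: observed counts differ from expected distribution
df = k - 1 = 3
χ² = Σ(O - E)²/E
   = (17 - 19.2)²/19.2 + (54 - 53.4)²/53.4 + (13 - 17.9)²/17.9 + (38 - 31.5)²/31.5
   = 0.252 + 0.007 + 1.341 + 1.341
   = 2.94
p-value = 0.4007

Since p-value > α = 0.1, we fail to reject H₀.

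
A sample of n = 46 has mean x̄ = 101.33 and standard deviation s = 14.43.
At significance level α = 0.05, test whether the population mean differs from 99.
One-sample t-test:
H₀: μ = 99
H₁: μ ≠ 99
df = n - 1 = 45
t = (x̄ - μ₀) / (s/√n) = (101.33 - 99) / (14.43/√46) = 1.095
p-value = 0.2793

Since p-value > α = 0.05, we fail to reject H₀.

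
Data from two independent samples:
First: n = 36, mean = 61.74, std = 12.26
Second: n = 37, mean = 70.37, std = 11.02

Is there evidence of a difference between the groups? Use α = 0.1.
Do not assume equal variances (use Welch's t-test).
Welch's two-sample t-test:
H₀: μ₁ = μ₂
H₁: μ₁ ≠ μ₂
s₁²/n₁ = 12.26²/36 = 4.1752,  s₂²/n₂ = 11.02²/37 = 3.2822
SE = √(s₁²/n₁ + s₂²/n₂) = √(4.1752 + 3.2822) = 2.7308
df (Welch-Satterthwaite) = (s₁²/n₁ + s₂²/n₂)² / [(s₁²/n₁)²/(n₁-1) + (s₂²/n₂)²/(n₂-1)] ≈ 69.75
t = (x̄₁ - x̄₂) / SE = (61.74 - 70.37) / 2.7308 = -8.63 / 2.7308 = -3.160
p-value = 0.0023

Since p-value < α = 0.1, we reject H₀.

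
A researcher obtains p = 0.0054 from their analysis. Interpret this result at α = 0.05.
Since p = 0.0054 < α = 0.05, reject H₀.
There is sufficient evidence to reject the null hypothesis; the result is statistically significant at the 0.05 level.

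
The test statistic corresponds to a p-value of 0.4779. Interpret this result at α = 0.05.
Since p = 0.4779 > α = 0.05, fail to reject H₀.
There is insufficient evidence to reject the null hypothesis; the result is not statistically significant at the 0.05 level.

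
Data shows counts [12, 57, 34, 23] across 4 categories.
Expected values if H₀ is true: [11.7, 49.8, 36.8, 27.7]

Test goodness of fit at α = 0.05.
Chi-square goodness of fit test:
H₀: observed counts match expected distribution
H₁: observed counts differ from expected distribution
df = k - 1 = 3
χ² = Σ(O - E)²/E
   = (12 - 11.7)²/11.7 + (57 - 49.8)²/49.8 + (34 - 36.8)²/36.8 + (23 - 27.7)²/27.7
   = 0.008 + 1.041 + 0.213 + 0.797
   = 2.06
p-value = 0.5602

Since p-value > α = 0.05, we fail to reject H₀.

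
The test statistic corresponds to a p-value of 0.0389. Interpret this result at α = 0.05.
Since p = 0.0389 < α = 0.05, reject H₀.
There is sufficient evidence to reject the null hypothesis; the result is statistically significant at the 0.05 level.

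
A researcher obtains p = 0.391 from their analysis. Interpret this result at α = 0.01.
Since p = 0.391 > α = 0.01, fail to reject H₀.
There is insufficient evidence to reject the null hypothesis; the result is not statistically significant at the 0.01 level.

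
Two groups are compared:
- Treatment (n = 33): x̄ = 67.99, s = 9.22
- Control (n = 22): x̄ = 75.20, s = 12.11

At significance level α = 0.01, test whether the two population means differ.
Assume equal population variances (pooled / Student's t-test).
Student's two-sample t-test (equal variances):
H₀: μ₁ = μ₂
H₁: μ₁ ≠ μ₂
df = n₁ + n₂ - 2 = 53
Pooled variance s_p² = [(n₁-1)s₁² + (n₂-1)s₂²] / (n₁ + n₂ - 2) = [(32)(9.22²) + (21)(12.11²)] / 53 = 109.4333
SE = √(s_p²(1/n₁ + 1/n₂)) = √(109.4333 × (1/33 + 1/22)) = 2.8793
t = (x̄₁ - x̄₂) / SE = (67.99 - 75.20) / 2.8793 = -7.21 / 2.8793 = -2.504
p-value = 0.0154

Since p-value > α = 0.01, we fail to reject H₀.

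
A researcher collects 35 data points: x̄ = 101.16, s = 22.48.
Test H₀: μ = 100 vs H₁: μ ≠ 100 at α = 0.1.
One-sample t-test:
H₀: μ = 100
H₁: μ ≠ 100
df = n - 1 = 34
t = (x̄ - μ₀) / (s/√n) = (101.16 - 100) / (22.48/√35) = 0.305
p-value = 0.7620

Since p-value > α = 0.1, we fail to reject H₀.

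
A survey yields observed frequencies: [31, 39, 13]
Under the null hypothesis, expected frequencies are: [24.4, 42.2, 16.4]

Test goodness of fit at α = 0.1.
Chi-square goodness of fit test:
H₀: observed counts match expected distribution
H₁: observed counts differ from expected distribution
df = k - 1 = 2
χ² = Σ(O - E)²/E
   = (31 - 24.4)²/24.4 + (39 - 42.2)²/42.2 + (13 - 16.4)²/16.4
   = 1.785 + 0.243 + 0.705
   = 2.73
p-value = 0.2550

Since p-value > α = 0.1, we fail to reject H₀.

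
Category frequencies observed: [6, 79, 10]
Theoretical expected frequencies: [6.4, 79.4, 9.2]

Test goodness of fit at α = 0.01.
Chi-square goodness of fit test:
H₀: observed counts match expected distribution
H₁: observed counts differ from expected distribution
df = k - 1 = 2
χ² = Σ(O - E)²/E
   = (6 - 6.4)²/6.4 + (79 - 79.4)²/79.4 + (10 - 9.2)²/9.2
   = 0.025 + 0.002 + 0.070
   = 0.10
p-value = 0.9529

Since p-value > α = 0.01, we fail to reject H₀.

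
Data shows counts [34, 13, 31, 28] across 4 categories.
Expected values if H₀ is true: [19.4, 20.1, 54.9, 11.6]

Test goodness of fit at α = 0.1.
Chi-square goodness of fit test:
H₀: observed counts match expected distribution
H₁: observed counts differ from expected distribution
df = k - 1 = 3
χ² = Σ(O - E)²/E
   = (34 - 19.4)²/19.4 + (13 - 20.1)²/20.1 + (31 - 54.9)²/54.9 + (28 - 11.6)²/11.6
   = 10.988 + 2.508 + 10.405 + 23.186
   = 47.09
p-value < 0.0001

Since p-value < α = 0.1, we reject H₀.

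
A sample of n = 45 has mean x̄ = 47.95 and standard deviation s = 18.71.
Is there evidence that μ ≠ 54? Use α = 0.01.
One-sample t-test:
H₀: μ = 54
H₁: μ ≠ 54
df = n - 1 = 44
t = (x̄ - μ₀) / (s/√n) = (47.95 - 54) / (18.71/√45) = -2.169
p-value = 0.0355

Since p-value > α = 0.01, we fail to reject H₀.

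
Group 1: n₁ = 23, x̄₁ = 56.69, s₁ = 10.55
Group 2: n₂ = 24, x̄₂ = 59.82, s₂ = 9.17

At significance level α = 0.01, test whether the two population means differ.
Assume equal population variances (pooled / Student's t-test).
Student's two-sample t-test (equal variances):
H₀: μ₁ = μ₂
H₁: μ₁ ≠ μ₂
df = n₁ + n₂ - 2 = 45
Pooled variance s_p² = [(n₁-1)s₁² + (n₂-1)s₂²] / (n₁ + n₂ - 2) = [(22)(10.55²) + (23)(9.17²)] / 45 = 97.3933
SE = √(s_p²(1/n₁ + 1/n₂)) = √(97.3933 × (1/23 + 1/24)) = 2.8797
t = (x̄₁ - x̄₂) / SE = (56.69 - 59.82) / 2.8797 = -3.13 / 2.8797 = -1.087
p-value = 0.2829

Since p-value > α = 0.01, we fail to reject H₀.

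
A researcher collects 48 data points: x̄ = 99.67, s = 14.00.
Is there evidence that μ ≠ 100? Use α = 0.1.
One-sample t-test:
H₀: μ = 100
H₁: μ ≠ 100
df = n - 1 = 47
t = (x̄ - μ₀) / (s/√n) = (99.67 - 100) / (14.00/√48) = -0.163
p-value = 0.8710

Since p-value > α = 0.1, we fail to reject H₀.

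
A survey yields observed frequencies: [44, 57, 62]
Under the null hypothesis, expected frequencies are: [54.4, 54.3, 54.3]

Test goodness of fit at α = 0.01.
Chi-square goodness of fit test:
H₀: observed counts match expected distribution
H₁: observed counts differ from expected distribution
df = k - 1 = 2
χ² = Σ(O - E)²/E
   = (44 - 54.4)²/54.4 + (57 - 54.3)²/54.3 + (62 - 54.3)²/54.3
   = 1.988 + 0.134 + 1.092
   = 3.21
p-value = 0.2004

Since p-value > α = 0.01, we fail to reject H₀.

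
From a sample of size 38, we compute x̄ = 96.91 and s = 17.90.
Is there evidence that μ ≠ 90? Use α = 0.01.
One-sample t-test:
H₀: μ = 90
H₁: μ ≠ 90
df = n - 1 = 37
t = (x̄ - μ₀) / (s/√n) = (96.91 - 90) / (17.90/√38) = 2.380
p-value = 0.0226

Since p-value > α = 0.01, we fail to reject H₀.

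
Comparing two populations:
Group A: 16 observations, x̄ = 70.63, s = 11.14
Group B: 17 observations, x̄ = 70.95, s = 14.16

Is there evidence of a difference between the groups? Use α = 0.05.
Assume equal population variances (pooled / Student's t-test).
Student's two-sample t-test (equal variances):
H₀: μ₁ = μ₂
H₁: μ₁ ≠ μ₂
df = n₁ + n₂ - 2 = 31
Pooled variance s_p² = [(n₁-1)s₁² + (n₂-1)s₂²] / (n₁ + n₂ - 2) = [(15)(11.14²) + (16)(14.16²)] / 31 = 163.5350
SE = √(s_p²(1/n₁ + 1/n₂)) = √(163.5350 × (1/16 + 1/17)) = 4.4543
t = (x̄₁ - x̄₂) / SE = (70.63 - 70.95) / 4.4543 = -0.32 / 4.4543 = -0.072
p-value = 0.9432

Since p-value > α = 0.05, we fail to reject H₀.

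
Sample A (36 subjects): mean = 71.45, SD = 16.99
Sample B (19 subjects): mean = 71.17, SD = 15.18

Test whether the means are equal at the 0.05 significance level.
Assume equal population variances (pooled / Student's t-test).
Student's two-sample t-test (equal variances):
H₀: μ₁ = μ₂
H₁: μ₁ ≠ μ₂
df = n₁ + n₂ - 2 = 53
Pooled variance s_p² = [(n₁-1)s₁² + (n₂-1)s₂²] / (n₁ + n₂ - 2) = [(35)(16.99²) + (18)(15.18²)] / 53 = 268.8847
SE = √(s_p²(1/n₁ + 1/n₂)) = √(268.8847 × (1/36 + 1/19)) = 4.6498
t = (x̄₁ - x̄₂) / SE = (71.45 - 71.17) / 4.6498 = 0.28 / 4.6498 = 0.060
p-value = 0.9522

Since p-value > α = 0.05, we fail to reject H₀.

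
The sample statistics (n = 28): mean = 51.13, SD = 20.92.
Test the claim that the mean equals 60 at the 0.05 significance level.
One-sample t-test:
H₀: μ = 60
H₁: μ ≠ 60
df = n - 1 = 27
t = (x̄ - μ₀) / (s/√n) = (51.13 - 60) / (20.92/√28) = -2.244
p-value = 0.0333

Since p-value < α = 0.05, we reject H₀.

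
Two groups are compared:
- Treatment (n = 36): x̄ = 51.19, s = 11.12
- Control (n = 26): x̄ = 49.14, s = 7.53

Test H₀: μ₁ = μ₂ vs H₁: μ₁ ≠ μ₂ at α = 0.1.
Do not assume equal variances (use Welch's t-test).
Welch's two-sample t-test:
H₀: μ₁ = μ₂
H₁: μ₁ ≠ μ₂
s₁²/n₁ = 11.12²/36 = 3.4348,  s₂²/n₂ = 7.53²/26 = 2.1808
SE = √(s₁²/n₁ + s₂²/n₂) = √(3.4348 + 2.1808) = 2.3697
df (Welch-Satterthwaite) = (s₁²/n₁ + s₂²/n₂)² / [(s₁²/n₁)²/(n₁-1) + (s₂²/n₂)²/(n₂-1)] ≈ 59.80
t = (x̄₁ - x̄₂) / SE = (51.19 - 49.14) / 2.3697 = 2.05 / 2.3697 = 0.865
p-value = 0.3905

Since p-value > α = 0.1, we fail to reject H₀.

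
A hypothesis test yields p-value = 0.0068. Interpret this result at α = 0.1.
Since p = 0.0068 < α = 0.1, reject H₀.
There is sufficient evidence to reject the null hypothesis; the result is statistically significant at the 0.1 level.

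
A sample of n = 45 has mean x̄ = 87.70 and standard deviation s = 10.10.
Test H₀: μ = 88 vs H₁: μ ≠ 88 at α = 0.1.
One-sample t-test:
H₀: μ = 88
H₁: μ ≠ 88
df = n - 1 = 44
t = (x̄ - μ₀) / (s/√n) = (87.70 - 88) / (10.10/√45) = -0.199
p-value = 0.8430

Since p-value > α = 0.1, we fail to reject H₀.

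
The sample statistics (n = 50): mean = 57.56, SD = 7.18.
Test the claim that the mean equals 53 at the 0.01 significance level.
One-sample t-test:
H₀: μ = 53
H₁: μ ≠ 53
df = n - 1 = 49
t = (x̄ - μ₀) / (s/√n) = (57.56 - 53) / (7.18/√50) = 4.491
p-value < 0.0001

Since p-value < α = 0.01, we reject H₀.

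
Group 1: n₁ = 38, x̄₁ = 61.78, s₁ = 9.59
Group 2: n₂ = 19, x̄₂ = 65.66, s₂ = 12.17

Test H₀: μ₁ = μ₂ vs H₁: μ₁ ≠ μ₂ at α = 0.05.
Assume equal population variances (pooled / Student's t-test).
Student's two-sample t-test (equal variances):
H₀: μ₁ = μ₂
H₁: μ₁ ≠ μ₂
df = n₁ + n₂ - 2 = 55
Pooled variance s_p² = [(n₁-1)s₁² + (n₂-1)s₂²] / (n₁ + n₂ - 2) = [(37)(9.59²) + (18)(12.17²)] / 55 = 110.3415
SE = √(s_p²(1/n₁ + 1/n₂)) = √(110.3415 × (1/38 + 1/19)) = 2.9515
t = (x̄₁ - x̄₂) / SE = (61.78 - 65.66) / 2.9515 = -3.88 / 2.9515 = -1.315
p-value = 0.1941

Since p-value > α = 0.05, we fail to reject H₀.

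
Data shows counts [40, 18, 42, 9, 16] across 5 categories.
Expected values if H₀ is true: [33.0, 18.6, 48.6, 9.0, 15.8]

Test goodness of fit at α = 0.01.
Chi-square goodness of fit test:
H₀: observed counts match expected distribution
H₁: observed counts differ from expected distribution
df = k - 1 = 4
χ² = Σ(O - E)²/E
   = (40 - 33.0)²/33.0 + (18 - 18.6)²/18.6 + (42 - 48.6)²/48.6 + (9 - 9.0)²/9.0 + (16 - 15.8)²/15.8
   = 1.485 + 0.019 + 0.896 + 0.000 + 0.003
   = 2.40
p-value = 0.6621

Since p-value > α = 0.01, we fail to reject H₀.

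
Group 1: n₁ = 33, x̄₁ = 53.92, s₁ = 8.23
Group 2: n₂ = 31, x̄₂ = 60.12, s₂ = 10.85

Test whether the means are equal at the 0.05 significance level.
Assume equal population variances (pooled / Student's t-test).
Student's two-sample t-test (equal variances):
H₀: μ₁ = μ₂
H₁: μ₁ ≠ μ₂
df = n₁ + n₂ - 2 = 62
Pooled variance s_p² = [(n₁-1)s₁² + (n₂-1)s₂²] / (n₁ + n₂ - 2) = [(32)(8.23²) + (30)(10.85²)] / 62 = 91.9214
SE = √(s_p²(1/n₁ + 1/n₂)) = √(91.9214 × (1/33 + 1/31)) = 2.3981
t = (x̄₁ - x̄₂) / SE = (53.92 - 60.12) / 2.3981 = -6.20 / 2.3981 = -2.585
p-value = 0.0121

Since p-value < α = 0.05, we reject H₀.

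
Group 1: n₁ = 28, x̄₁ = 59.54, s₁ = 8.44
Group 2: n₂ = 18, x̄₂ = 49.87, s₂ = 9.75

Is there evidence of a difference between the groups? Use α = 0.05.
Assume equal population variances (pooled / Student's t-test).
Student's two-sample t-test (equal variances):
H₀: μ₁ = μ₂
H₁: μ₁ ≠ μ₂
df = n₁ + n₂ - 2 = 44
Pooled variance s_p² = [(n₁-1)s₁² + (n₂-1)s₂²] / (n₁ + n₂ - 2) = [(27)(8.44²) + (17)(9.75²)] / 44 = 80.4402
SE = √(s_p²(1/n₁ + 1/n₂)) = √(80.4402 × (1/28 + 1/18)) = 2.7096
t = (x̄₁ - x̄₂) / SE = (59.54 - 49.87) / 2.7096 = 9.67 / 2.7096 = 3.569
p-value = 0.0009

Since p-value < α = 0.05, we reject H₀.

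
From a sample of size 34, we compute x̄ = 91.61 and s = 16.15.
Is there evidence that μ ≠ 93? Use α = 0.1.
One-sample t-test:
H₀: μ = 93
H₁: μ ≠ 93
df = n - 1 = 33
t = (x̄ - μ₀) / (s/√n) = (91.61 - 93) / (16.15/√34) = -0.502
p-value = 0.6191

Since p-value > α = 0.1, we fail to reject H₀.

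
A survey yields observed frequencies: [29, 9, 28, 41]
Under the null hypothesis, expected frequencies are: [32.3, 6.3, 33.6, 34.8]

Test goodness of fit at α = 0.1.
Chi-square goodness of fit test:
H₀: observed counts match expected distribution
H₁: observed counts differ from expected distribution
df = k - 1 = 3
χ² = Σ(O - E)²/E
   = (29 - 32.3)²/32.3 + (9 - 6.3)²/6.3 + (28 - 33.6)²/33.6 + (41 - 34.8)²/34.8
   = 0.337 + 1.157 + 0.933 + 1.105
   = 3.53
p-value = 0.3166

Since p-value > α = 0.1, we fail to reject H₀.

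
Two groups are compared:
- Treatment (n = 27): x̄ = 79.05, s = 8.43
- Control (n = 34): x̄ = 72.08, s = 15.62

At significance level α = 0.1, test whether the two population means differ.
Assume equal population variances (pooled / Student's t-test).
Student's two-sample t-test (equal variances):
H₀: μ₁ = μ₂
H₁: μ₁ ≠ μ₂
df = n₁ + n₂ - 2 = 59
Pooled variance s_p² = [(n₁-1)s₁² + (n₂-1)s₂²] / (n₁ + n₂ - 2) = [(26)(8.43²) + (33)(15.62²)] / 59 = 167.7826
SE = √(s_p²(1/n₁ + 1/n₂)) = √(167.7826 × (1/27 + 1/34)) = 3.3390
t = (x̄₁ - x̄₂) / SE = (79.05 - 72.08) / 3.3390 = 6.97 / 3.3390 = 2.087
p-value = 0.0412

Since p-value < α = 0.1, we reject H₀.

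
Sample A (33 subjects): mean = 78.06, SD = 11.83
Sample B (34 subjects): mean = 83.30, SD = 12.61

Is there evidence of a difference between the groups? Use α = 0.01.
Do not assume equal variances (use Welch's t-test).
Welch's two-sample t-test:
H₀: μ₁ = μ₂
H₁: μ₁ ≠ μ₂
s₁²/n₁ = 11.83²/33 = 4.2409,  s₂²/n₂ = 12.61²/34 = 4.6768
SE = √(s₁²/n₁ + s₂²/n₂) = √(4.2409 + 4.6768) = 2.9863
df (Welch-Satterthwaite) = (s₁²/n₁ + s₂²/n₂)² / [(s₁²/n₁)²/(n₁-1) + (s₂²/n₂)²/(n₂-1)] ≈ 64.93
t = (x̄₁ - x̄₂) / SE = (78.06 - 83.30) / 2.9863 = -5.24 / 2.9863 = -1.755
p-value = 0.0840

Since p-value > α = 0.01, we fail to reject H₀.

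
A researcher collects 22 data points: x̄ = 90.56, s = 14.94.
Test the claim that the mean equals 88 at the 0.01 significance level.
One-sample t-test:
H₀: μ = 88
H₁: μ ≠ 88
df = n - 1 = 21
t = (x̄ - μ₀) / (s/√n) = (90.56 - 88) / (14.94/√22) = 0.804
p-value = 0.4306

Since p-value > α = 0.01, we fail to reject H₀.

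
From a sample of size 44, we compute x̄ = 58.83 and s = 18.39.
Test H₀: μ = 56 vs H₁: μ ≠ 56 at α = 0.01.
One-sample t-test:
H₀: μ = 56
H₁: μ ≠ 56
df = n - 1 = 43
t = (x̄ - μ₀) / (s/√n) = (58.83 - 56) / (18.39/√44) = 1.021
p-value = 0.3131

Since p-value > α = 0.01, we fail to reject H₀.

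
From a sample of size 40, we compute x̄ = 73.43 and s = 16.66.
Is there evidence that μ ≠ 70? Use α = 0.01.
One-sample t-test:
H₀: μ = 70
H₁: μ ≠ 70
df = n - 1 = 39
t = (x̄ - μ₀) / (s/√n) = (73.43 - 70) / (16.66/√40) = 1.302
p-value = 0.2005

Since p-value > α = 0.01, we fail to reject H₀.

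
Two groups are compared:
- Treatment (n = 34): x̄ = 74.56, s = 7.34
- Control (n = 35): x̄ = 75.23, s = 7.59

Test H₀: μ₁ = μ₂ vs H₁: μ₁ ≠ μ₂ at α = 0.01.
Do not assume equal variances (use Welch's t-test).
Welch's two-sample t-test:
H₀: μ₁ = μ₂
H₁: μ₁ ≠ μ₂
s₁²/n₁ = 7.34²/34 = 1.5846,  s₂²/n₂ = 7.59²/35 = 1.6459
SE = √(s₁²/n₁ + s₂²/n₂) = √(1.5846 + 1.6459) = 1.7974
df (Welch-Satterthwaite) = (s₁²/n₁ + s₂²/n₂)² / [(s₁²/n₁)²/(n₁-1) + (s₂²/n₂)²/(n₂-1)] ≈ 67.00
t = (x̄₁ - x̄₂) / SE = (74.56 - 75.23) / 1.7974 = -0.67 / 1.7974 = -0.373
p-value = 0.7105

Since p-value > α = 0.01, we fail to reject H₀.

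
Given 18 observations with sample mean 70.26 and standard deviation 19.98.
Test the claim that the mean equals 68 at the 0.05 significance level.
One-sample t-test:
H₀: μ = 68
H₁: μ ≠ 68
df = n - 1 = 17
t = (x̄ - μ₀) / (s/√n) = (70.26 - 68) / (19.98/√18) = 0.480
p-value = 0.6374

Since p-value > α = 0.05, we fail to reject H₀.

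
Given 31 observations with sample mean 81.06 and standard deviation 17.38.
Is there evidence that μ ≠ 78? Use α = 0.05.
One-sample t-test:
H₀: μ = 78
H₁: μ ≠ 78
df = n - 1 = 30
t = (x̄ - μ₀) / (s/√n) = (81.06 - 78) / (17.38/√31) = 0.980
p-value = 0.3348

Since p-value > α = 0.05, we fail to reject H₀.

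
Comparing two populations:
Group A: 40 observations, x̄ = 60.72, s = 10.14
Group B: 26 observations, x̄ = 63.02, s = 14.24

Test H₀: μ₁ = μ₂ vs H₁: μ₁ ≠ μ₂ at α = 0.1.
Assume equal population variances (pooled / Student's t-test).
Student's two-sample t-test (equal variances):
H₀: μ₁ = μ₂
H₁: μ₁ ≠ μ₂
df = n₁ + n₂ - 2 = 64
Pooled variance s_p² = [(n₁-1)s₁² + (n₂-1)s₂²] / (n₁ + n₂ - 2) = [(39)(10.14²) + (25)(14.24²)] / 64 = 141.8657
SE = √(s_p²(1/n₁ + 1/n₂)) = √(141.8657 × (1/40 + 1/26)) = 3.0005
t = (x̄₁ - x̄₂) / SE = (60.72 - 63.02) / 3.0005 = -2.30 / 3.0005 = -0.767
p-value = 0.4462

Since p-value > α = 0.1, we fail to reject H₀.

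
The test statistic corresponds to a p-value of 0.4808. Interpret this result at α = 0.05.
Since p = 0.4808 > α = 0.05, fail to reject H₀.
There is insufficient evidence to reject the null hypothesis; the result is not statistically significant at the 0.05 level.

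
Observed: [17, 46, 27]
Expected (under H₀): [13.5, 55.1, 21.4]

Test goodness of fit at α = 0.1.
Chi-square goodness of fit test:
H₀: observed counts match expected distribution
H₁: observed counts differ from expected distribution
df = k - 1 = 2
χ² = Σ(O - E)²/E
   = (17 - 13.5)²/13.5 + (46 - 55.1)²/55.1 + (27 - 21.4)²/21.4
   = 0.907 + 1.503 + 1.465
   = 3.88
p-value = 0.1440

Since p-value > α = 0.1, we fail to reject H₀.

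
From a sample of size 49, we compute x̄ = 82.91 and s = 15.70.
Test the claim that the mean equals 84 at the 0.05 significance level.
One-sample t-test:
H₀: μ = 84
H₁: μ ≠ 84
df = n - 1 = 48
t = (x̄ - μ₀) / (s/√n) = (82.91 - 84) / (15.70/√49) = -0.486
p-value = 0.6292

Since p-value > α = 0.05, we fail to reject H₀.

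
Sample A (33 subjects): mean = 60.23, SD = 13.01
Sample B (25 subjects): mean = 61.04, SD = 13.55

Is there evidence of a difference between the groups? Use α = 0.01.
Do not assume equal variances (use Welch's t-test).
Welch's two-sample t-test:
H₀: μ₁ = μ₂
H₁: μ₁ ≠ μ₂
s₁²/n₁ = 13.01²/33 = 5.1291,  s₂²/n₂ = 13.55²/25 = 7.3441
SE = √(s₁²/n₁ + s₂²/n₂) = √(5.1291 + 7.3441) = 3.5317
df (Welch-Satterthwaite) = (s₁²/n₁ + s₂²/n₂)² / [(s₁²/n₁)²/(n₁-1) + (s₂²/n₂)²/(n₂-1)] ≈ 50.69
t = (x̄₁ - x̄₂) / SE = (60.23 - 61.04) / 3.5317 = -0.81 / 3.5317 = -0.229
p-value = 0.8195

Since p-value > α = 0.01, we fail to reject H₀.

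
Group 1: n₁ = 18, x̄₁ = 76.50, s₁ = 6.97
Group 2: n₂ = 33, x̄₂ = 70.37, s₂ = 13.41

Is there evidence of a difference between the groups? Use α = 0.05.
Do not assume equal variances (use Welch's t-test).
Welch's two-sample t-test:
H₀: μ₁ = μ₂
H₁: μ₁ ≠ μ₂
s₁²/n₁ = 6.97²/18 = 2.6989,  s₂²/n₂ = 13.41²/33 = 5.4493
SE = √(s₁²/n₁ + s₂²/n₂) = √(2.6989 + 5.4493) = 2.8545
df (Welch-Satterthwaite) = (s₁²/n₁ + s₂²/n₂)² / [(s₁²/n₁)²/(n₁-1) + (s₂²/n₂)²/(n₂-1)] ≈ 48.95
t = (x̄₁ - x̄₂) / SE = (76.50 - 70.37) / 2.8545 = 6.13 / 2.8545 = 2.147
p-value = 0.0367

Since p-value < α = 0.05, we reject H₀.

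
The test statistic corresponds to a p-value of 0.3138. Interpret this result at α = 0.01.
Since p = 0.3138 > α = 0.01, fail to reject H₀.
There is insufficient evidence to reject the null hypothesis; the result is not statistically significant at the 0.01 level.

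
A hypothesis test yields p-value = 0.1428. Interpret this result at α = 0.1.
Since p = 0.1428 > α = 0.1, fail to reject H₀.
There is insufficient evidence to reject the null hypothesis; the result is not statistically significant at the 0.1 level.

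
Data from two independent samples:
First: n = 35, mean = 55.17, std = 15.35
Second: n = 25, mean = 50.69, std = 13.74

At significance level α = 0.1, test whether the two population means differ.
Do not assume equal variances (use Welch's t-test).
Welch's two-sample t-test:
H₀: μ₁ = μ₂
H₁: μ₁ ≠ μ₂
s₁²/n₁ = 15.35²/35 = 6.7321,  s₂²/n₂ = 13.74²/25 = 7.5515
SE = √(s₁²/n₁ + s₂²/n₂) = √(6.7321 + 7.5515) = 3.7794
df (Welch-Satterthwaite) = (s₁²/n₁ + s₂²/n₂)² / [(s₁²/n₁)²/(n₁-1) + (s₂²/n₂)²/(n₂-1)] ≈ 55.01
t = (x̄₁ - x̄₂) / SE = (55.17 - 50.69) / 3.7794 = 4.48 / 3.7794 = 1.185
p-value = 0.2410

Since p-value > α = 0.1, we fail to reject H₀.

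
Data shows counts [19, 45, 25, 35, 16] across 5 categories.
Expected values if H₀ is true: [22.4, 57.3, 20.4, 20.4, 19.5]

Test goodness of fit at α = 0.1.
Chi-square goodness of fit test:
H₀: observed counts match expected distribution
H₁: observed counts differ from expected distribution
df = k - 1 = 4
χ² = Σ(O - E)²/E
   = (19 - 22.4)²/22.4 + (45 - 57.3)²/57.3 + (25 - 20.4)²/20.4 + (35 - 20.4)²/20.4 + (16 - 19.5)²/19.5
   = 0.516 + 2.640 + 1.037 + 10.449 + 0.628
   = 15.27
p-value = 0.0042

Since p-value < α = 0.1, we reject H₀.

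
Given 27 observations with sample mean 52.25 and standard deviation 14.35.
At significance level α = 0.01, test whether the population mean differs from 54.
One-sample t-test:
H₀: μ = 54
H₁: μ ≠ 54
df = n - 1 = 26
t = (x̄ - μ₀) / (s/√n) = (52.25 - 54) / (14.35/√27) = -0.634
p-value = 0.5318

Since p-value > α = 0.01, we fail to reject H₀.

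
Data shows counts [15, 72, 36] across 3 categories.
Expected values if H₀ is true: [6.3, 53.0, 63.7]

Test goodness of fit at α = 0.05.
Chi-square goodness of fit test:
H₀: observed counts match expected distribution
H₁: observed counts differ from expected distribution
df = k - 1 = 2
χ² = Σ(O - E)²/E
   = (15 - 6.3)²/6.3 + (72 - 53.0)²/53.0 + (36 - 63.7)²/63.7
   = 12.014 + 6.811 + 12.045
   = 30.87
p-value < 0.0001

Since p-value < α = 0.05, we reject H₀.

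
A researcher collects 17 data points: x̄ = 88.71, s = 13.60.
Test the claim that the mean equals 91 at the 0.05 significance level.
One-sample t-test:
H₀: μ = 91
H₁: μ ≠ 91
df = n - 1 = 16
t = (x̄ - μ₀) / (s/√n) = (88.71 - 91) / (13.60/√17) = -0.694
p-value = 0.4975

Since p-value > α = 0.05, we fail to reject H₀.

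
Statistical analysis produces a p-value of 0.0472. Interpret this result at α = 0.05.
Since p = 0.0472 < α = 0.05, reject H₀.
There is sufficient evidence to reject the null hypothesis; the result is statistically significant at the 0.05 level.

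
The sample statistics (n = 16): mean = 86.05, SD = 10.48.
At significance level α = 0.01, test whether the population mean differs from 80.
One-sample t-test:
H₀: μ = 80
H₁: μ ≠ 80
df = n - 1 = 15
t = (x̄ - μ₀) / (s/√n) = (86.05 - 80) / (10.48/√16) = 2.309
p-value = 0.0356

Since p-value > α = 0.01, we fail to reject H₀.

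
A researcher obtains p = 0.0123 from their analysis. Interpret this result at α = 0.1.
Since p = 0.0123 < α = 0.1, reject H₀.
There is sufficient evidence to reject the null hypothesis; the result is statistically significant at the 0.1 level.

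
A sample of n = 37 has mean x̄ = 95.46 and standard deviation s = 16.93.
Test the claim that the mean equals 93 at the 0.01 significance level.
One-sample t-test:
H₀: μ = 93
H₁: μ ≠ 93
df = n - 1 = 36
t = (x̄ - μ₀) / (s/√n) = (95.46 - 93) / (16.93/√37) = 0.884
p-value = 0.3826

Since p-value > α = 0.01, we fail to reject H₀.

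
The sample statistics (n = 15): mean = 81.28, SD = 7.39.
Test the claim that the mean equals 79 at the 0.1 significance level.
One-sample t-test:
H₀: μ = 79
H₁: μ ≠ 79
df = n - 1 = 14
t = (x̄ - μ₀) / (s/√n) = (81.28 - 79) / (7.39/√15) = 1.195
p-value = 0.2520

Since p-value > α = 0.1, we fail to reject H₀.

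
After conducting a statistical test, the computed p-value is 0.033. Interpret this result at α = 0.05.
Since p = 0.033 < α = 0.05, reject H₀.
There is sufficient evidence to reject the null hypothesis; the result is statistically significant at the 0.05 level.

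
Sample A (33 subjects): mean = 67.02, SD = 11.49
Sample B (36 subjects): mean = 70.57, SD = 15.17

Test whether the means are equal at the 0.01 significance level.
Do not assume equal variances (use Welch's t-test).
Welch's two-sample t-test:
H₀: μ₁ = μ₂
H₁: μ₁ ≠ μ₂
s₁²/n₁ = 11.49²/33 = 4.0006,  s₂²/n₂ = 15.17²/36 = 6.3925
SE = √(s₁²/n₁ + s₂²/n₂) = √(4.0006 + 6.3925) = 3.2238
df (Welch-Satterthwaite) = (s₁²/n₁ + s₂²/n₂)² / [(s₁²/n₁)²/(n₁-1) + (s₂²/n₂)²/(n₂-1)] ≈ 64.77
t = (x̄₁ - x̄₂) / SE = (67.02 - 70.57) / 3.2238 = -3.55 / 3.2238 = -1.101
p-value = 0.2749

Since p-value > α = 0.01, we fail to reject H₀.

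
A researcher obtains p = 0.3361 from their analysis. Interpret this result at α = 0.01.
Since p = 0.3361 > α = 0.01, fail to reject H₀.
There is insufficient evidence to reject the null hypothesis; the result is not statistically significant at the 0.01 level.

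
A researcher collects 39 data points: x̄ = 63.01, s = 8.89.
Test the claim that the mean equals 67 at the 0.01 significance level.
One-sample t-test:
H₀: μ = 67
H₁: μ ≠ 67
df = n - 1 = 38
t = (x̄ - μ₀) / (s/√n) = (63.01 - 67) / (8.89/√39) = -2.803
p-value = 0.0079

Since p-value < α = 0.01, we reject H₀.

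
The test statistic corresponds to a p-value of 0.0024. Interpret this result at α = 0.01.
Since p = 0.0024 < α = 0.01, reject H₀.
There is sufficient evidence to reject the null hypothesis; the result is statistically significant at the 0.01 level.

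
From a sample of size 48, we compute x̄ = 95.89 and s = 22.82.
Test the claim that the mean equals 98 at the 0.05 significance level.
One-sample t-test:
H₀: μ = 98
H₁: μ ≠ 98
df = n - 1 = 47
t = (x̄ - μ₀) / (s/√n) = (95.89 - 98) / (22.82/√48) = -0.641
p-value = 0.5249

Since p-value > α = 0.05, we fail to reject H₀.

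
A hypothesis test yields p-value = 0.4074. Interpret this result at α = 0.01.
Since p = 0.4074 > α = 0.01, fail to reject H₀.
There is insufficient evidence to reject the null hypothesis; the result is not statistically significant at the 0.01 level.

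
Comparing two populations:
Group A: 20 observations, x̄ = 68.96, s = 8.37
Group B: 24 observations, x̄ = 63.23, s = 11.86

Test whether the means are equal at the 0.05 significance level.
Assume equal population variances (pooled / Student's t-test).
Student's two-sample t-test (equal variances):
H₀: μ₁ = μ₂
H₁: μ₁ ≠ μ₂
df = n₁ + n₂ - 2 = 42
Pooled variance s_p² = [(n₁-1)s₁² + (n₂-1)s₂²] / (n₁ + n₂ - 2) = [(19)(8.37²) + (23)(11.86²)] / 42 = 108.7203
SE = √(s_p²(1/n₁ + 1/n₂)) = √(108.7203 × (1/20 + 1/24)) = 3.1569
t = (x̄₁ - x̄₂) / SE = (68.96 - 63.23) / 3.1569 = 5.73 / 3.1569 = 1.815
p-value = 0.0767

Since p-value > α = 0.05, we fail to reject H₀.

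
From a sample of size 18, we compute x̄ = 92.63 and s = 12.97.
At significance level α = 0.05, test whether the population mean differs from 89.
One-sample t-test:
H₀: μ = 89
H₁: μ ≠ 89
df = n - 1 = 17
t = (x̄ - μ₀) / (s/√n) = (92.63 - 89) / (12.97/√18) = 1.187
p-value = 0.2514

Since p-value > α = 0.05, we fail to reject H₀.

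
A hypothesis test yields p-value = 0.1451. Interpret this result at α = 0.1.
Since p = 0.1451 > α = 0.1, fail to reject H₀.
There is insufficient evidence to reject the null hypothesis; the result is not statistically significant at the 0.1 level.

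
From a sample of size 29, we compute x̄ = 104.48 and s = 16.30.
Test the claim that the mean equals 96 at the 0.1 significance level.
One-sample t-test:
H₀: μ = 96
H₁: μ ≠ 96
df = n - 1 = 28
t = (x̄ - μ₀) / (s/√n) = (104.48 - 96) / (16.30/√29) = 2.802
p-value = 0.0091

Since p-value < α = 0.1, we reject H₀.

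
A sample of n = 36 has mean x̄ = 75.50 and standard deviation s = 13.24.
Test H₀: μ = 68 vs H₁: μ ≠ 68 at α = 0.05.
One-sample t-test:
H₀: μ = 68
H₁: μ ≠ 68
df = n - 1 = 35
t = (x̄ - μ₀) / (s/√n) = (75.50 - 68) / (13.24/√36) = 3.399
p-value = 0.0017

Since p-value < α = 0.05, we reject H₀.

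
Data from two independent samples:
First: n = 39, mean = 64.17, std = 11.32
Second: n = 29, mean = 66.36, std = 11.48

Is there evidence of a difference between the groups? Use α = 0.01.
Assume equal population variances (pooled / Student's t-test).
Student's two-sample t-test (equal variances):
H₀: μ₁ = μ₂
H₁: μ₁ ≠ μ₂
df = n₁ + n₂ - 2 = 66
Pooled variance s_p² = [(n₁-1)s₁² + (n₂-1)s₂²] / (n₁ + n₂ - 2) = [(38)(11.32²) + (28)(11.48²)] / 66 = 129.6900
SE = √(s_p²(1/n₁ + 1/n₂)) = √(129.6900 × (1/39 + 1/29)) = 2.7924
t = (x̄₁ - x̄₂) / SE = (64.17 - 66.36) / 2.7924 = -2.19 / 2.7924 = -0.784
p-value = 0.4357

Since p-value > α = 0.01, we fail to reject H₀.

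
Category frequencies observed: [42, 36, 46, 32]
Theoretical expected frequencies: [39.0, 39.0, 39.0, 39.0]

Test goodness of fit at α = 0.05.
Chi-square goodness of fit test:
H₀: observed counts match expected distribution
H₁: observed counts differ from expected distribution
df = k - 1 = 3
χ² = Σ(O - E)²/E
   = (42 - 39.0)²/39.0 + (36 - 39.0)²/39.0 + (46 - 39.0)²/39.0 + (32 - 39.0)²/39.0
   = 0.231 + 0.231 + 1.256 + 1.256
   = 2.97
p-value = 0.3956

Since p-value > α = 0.05, we fail to reject H₀.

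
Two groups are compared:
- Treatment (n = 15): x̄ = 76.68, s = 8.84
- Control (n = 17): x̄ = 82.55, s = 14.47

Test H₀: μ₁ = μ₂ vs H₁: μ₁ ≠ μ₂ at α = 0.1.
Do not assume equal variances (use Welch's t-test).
Welch's two-sample t-test:
H₀: μ₁ = μ₂
H₁: μ₁ ≠ μ₂
s₁²/n₁ = 8.84²/15 = 5.2097,  s₂²/n₂ = 14.47²/17 = 12.3165
SE = √(s₁²/n₁ + s₂²/n₂) = √(5.2097 + 12.3165) = 4.1864
df (Welch-Satterthwaite) = (s₁²/n₁ + s₂²/n₂)² / [(s₁²/n₁)²/(n₁-1) + (s₂²/n₂)²/(n₂-1)] ≈ 26.90
t = (x̄₁ - x̄₂) / SE = (76.68 - 82.55) / 4.1864 = -5.87 / 4.1864 = -1.402
p-value = 0.1723

Since p-value > α = 0.1, we fail to reject H₀.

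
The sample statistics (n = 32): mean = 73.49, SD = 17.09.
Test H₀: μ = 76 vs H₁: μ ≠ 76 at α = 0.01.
One-sample t-test:
H₀: μ = 76
H₁: μ ≠ 76
df = n - 1 = 31
t = (x̄ - μ₀) / (s/√n) = (73.49 - 76) / (17.09/√32) = -0.831
p-value = 0.4124

Since p-value > α = 0.01, we fail to reject H₀.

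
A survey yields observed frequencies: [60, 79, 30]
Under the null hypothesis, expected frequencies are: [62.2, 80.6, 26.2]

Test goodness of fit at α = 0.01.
Chi-square goodness of fit test:
H₀: observed counts match expected distribution
H₁: observed counts differ from expected distribution
df = k - 1 = 2
χ² = Σ(O - E)²/E
   = (60 - 62.2)²/62.2 + (79 - 80.6)²/80.6 + (30 - 26.2)²/26.2
   = 0.078 + 0.032 + 0.551
   = 0.66
p-value = 0.7187

Since p-value > α = 0.01, we fail to reject H₀.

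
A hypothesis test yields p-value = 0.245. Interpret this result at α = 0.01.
Since p = 0.245 > α = 0.01, fail to reject H₀.
There is insufficient evidence to reject the null hypothesis; the result is not statistically significant at the 0.01 level.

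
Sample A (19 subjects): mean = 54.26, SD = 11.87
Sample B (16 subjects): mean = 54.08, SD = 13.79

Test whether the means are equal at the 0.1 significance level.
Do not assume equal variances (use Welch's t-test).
Welch's two-sample t-test:
H₀: μ₁ = μ₂
H₁: μ₁ ≠ μ₂
s₁²/n₁ = 11.87²/19 = 7.4156,  s₂²/n₂ = 13.79²/16 = 11.8853
SE = √(s₁²/n₁ + s₂²/n₂) = √(7.4156 + 11.8853) = 4.3933
df (Welch-Satterthwaite) = (s₁²/n₁ + s₂²/n₂)² / [(s₁²/n₁)²/(n₁-1) + (s₂²/n₂)²/(n₂-1)] ≈ 29.87
t = (x̄₁ - x̄₂) / SE = (54.26 - 54.08) / 4.3933 = 0.18 / 4.3933 = 0.041
p-value = 0.9676

Since p-value > α = 0.1, we fail to reject H₀.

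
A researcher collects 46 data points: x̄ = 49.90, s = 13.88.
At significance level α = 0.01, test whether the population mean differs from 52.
One-sample t-test:
H₀: μ = 52
H₁: μ ≠ 52
df = n - 1 = 45
t = (x̄ - μ₀) / (s/√n) = (49.90 - 52) / (13.88/√46) = -1.026
p-value = 0.3103

Since p-value > α = 0.01, we fail to reject H₀.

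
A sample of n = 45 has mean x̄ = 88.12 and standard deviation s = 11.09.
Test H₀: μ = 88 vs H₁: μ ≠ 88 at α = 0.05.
One-sample t-test:
H₀: μ = 88
H₁: μ ≠ 88
df = n - 1 = 44
t = (x̄ - μ₀) / (s/√n) = (88.12 - 88) / (11.09/√45) = 0.073
p-value = 0.9425

Since p-value > α = 0.05, we fail to reject H₀.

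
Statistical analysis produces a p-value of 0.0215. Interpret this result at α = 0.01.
Since p = 0.0215 > α = 0.01, fail to reject H₀.
There is insufficient evidence to reject the null hypothesis; the result is not statistically significant at the 0.01 level.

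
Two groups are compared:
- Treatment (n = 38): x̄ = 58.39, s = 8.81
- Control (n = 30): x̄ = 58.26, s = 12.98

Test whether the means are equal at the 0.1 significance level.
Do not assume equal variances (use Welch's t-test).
Welch's two-sample t-test:
H₀: μ₁ = μ₂
H₁: μ₁ ≠ μ₂
s₁²/n₁ = 8.81²/38 = 2.0425,  s₂²/n₂ = 12.98²/30 = 5.6160
SE = √(s₁²/n₁ + s₂²/n₂) = √(2.0425 + 5.6160) = 2.7674
df (Welch-Satterthwaite) = (s₁²/n₁ + s₂²/n₂)² / [(s₁²/n₁)²/(n₁-1) + (s₂²/n₂)²/(n₂-1)] ≈ 48.86
t = (x̄₁ - x̄₂) / SE = (58.39 - 58.26) / 2.7674 = 0.13 / 2.7674 = 0.047
p-value = 0.9627

Since p-value > α = 0.1, we fail to reject H₀.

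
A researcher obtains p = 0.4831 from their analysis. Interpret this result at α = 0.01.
Since p = 0.4831 > α = 0.01, fail to reject H₀.
There is insufficient evidence to reject the null hypothesis; the result is not statistically significant at the 0.01 level.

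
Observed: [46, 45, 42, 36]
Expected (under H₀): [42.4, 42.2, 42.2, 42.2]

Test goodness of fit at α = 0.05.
Chi-square goodness of fit test:
H₀: observed counts match expected distribution
H₁: observed counts differ from expected distribution
df = k - 1 = 3
χ² = Σ(O - E)²/E
   = (46 - 42.4)²/42.4 + (45 - 42.2)²/42.2 + (42 - 42.2)²/42.2 + (36 - 42.2)²/42.2
   = 0.306 + 0.186 + 0.001 + 0.911
   = 1.40
p-value = 0.7048

Since p-value > α = 0.05, we fail to reject H₀.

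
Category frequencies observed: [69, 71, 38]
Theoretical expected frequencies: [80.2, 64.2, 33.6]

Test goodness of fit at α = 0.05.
Chi-square goodness of fit test:
H₀: observed counts match expected distribution
H₁: observed counts differ from expected distribution
df = k - 1 = 2
χ² = Σ(O - E)²/E
   = (69 - 80.2)²/80.2 + (71 - 64.2)²/64.2 + (38 - 33.6)²/33.6
   = 1.564 + 0.720 + 0.576
   = 2.86
p-value = 0.2392

Since p-value > α = 0.05, we fail to reject H₀.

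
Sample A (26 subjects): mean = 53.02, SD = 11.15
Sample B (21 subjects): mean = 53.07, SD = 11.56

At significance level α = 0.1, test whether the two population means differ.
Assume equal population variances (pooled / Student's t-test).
Student's two-sample t-test (equal variances):
H₀: μ₁ = μ₂
H₁: μ₁ ≠ μ₂
df = n₁ + n₂ - 2 = 45
Pooled variance s_p² = [(n₁-1)s₁² + (n₂-1)s₂²] / (n₁ + n₂ - 2) = [(25)(11.15²) + (20)(11.56²)] / 45 = 128.4608
SE = √(s_p²(1/n₁ + 1/n₂)) = √(128.4608 × (1/26 + 1/21)) = 3.3254
t = (x̄₁ - x̄₂) / SE = (53.02 - 53.07) / 3.3254 = -0.05 / 3.3254 = -0.015
p-value = 0.9881

Since p-value > α = 0.1, we fail to reject H₀.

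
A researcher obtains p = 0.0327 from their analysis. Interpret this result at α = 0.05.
Since p = 0.0327 < α = 0.05, reject H₀.
There is sufficient evidence to reject the null hypothesis; the result is statistically significant at the 0.05 level.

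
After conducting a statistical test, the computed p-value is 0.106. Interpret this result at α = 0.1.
Since p = 0.106 > α = 0.1, fail to reject H₀.
There is insufficient evidence to reject the null hypothesis; the result is not statistically significant at the 0.1 level.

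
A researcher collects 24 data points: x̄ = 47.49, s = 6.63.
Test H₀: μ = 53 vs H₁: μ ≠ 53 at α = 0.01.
One-sample t-test:
H₀: μ = 53
H₁: μ ≠ 53
df = n - 1 = 23
t = (x̄ - μ₀) / (s/√n) = (47.49 - 53) / (6.63/√24) = -4.071
p-value = 0.0005

Since p-value < α = 0.01, we reject H₀.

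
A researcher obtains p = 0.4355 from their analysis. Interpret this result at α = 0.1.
Since p = 0.4355 > α = 0.1, fail to reject H₀.
There is insufficient evidence to reject the null hypothesis; the result is not statistically significant at the 0.1 level.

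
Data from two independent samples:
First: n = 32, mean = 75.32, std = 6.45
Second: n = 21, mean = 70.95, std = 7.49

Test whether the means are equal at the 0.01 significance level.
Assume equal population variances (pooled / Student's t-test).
Student's two-sample t-test (equal variances):
H₀: μ₁ = μ₂
H₁: μ₁ ≠ μ₂
df = n₁ + n₂ - 2 = 51
Pooled variance s_p² = [(n₁-1)s₁² + (n₂-1)s₂²] / (n₁ + n₂ - 2) = [(31)(6.45²) + (20)(7.49²)] / 51 = 47.2878
SE = √(s_p²(1/n₁ + 1/n₂)) = √(47.2878 × (1/32 + 1/21)) = 1.9312
t = (x̄₁ - x̄₂) / SE = (75.32 - 70.95) / 1.9312 = 4.37 / 1.9312 = 2.263
p-value = 0.0279

Since p-value > α = 0.01, we fail to reject H₀.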